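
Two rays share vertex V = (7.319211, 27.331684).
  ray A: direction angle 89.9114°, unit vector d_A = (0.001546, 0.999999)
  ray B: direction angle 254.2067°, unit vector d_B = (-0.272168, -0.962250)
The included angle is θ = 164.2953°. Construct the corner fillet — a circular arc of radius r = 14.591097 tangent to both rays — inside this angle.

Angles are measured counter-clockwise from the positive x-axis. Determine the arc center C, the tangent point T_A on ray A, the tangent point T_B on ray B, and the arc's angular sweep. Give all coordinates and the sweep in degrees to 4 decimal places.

center=(-7.2688,29.3666) T_A=(7.3223,29.3440) T_B=(6.7715,25.3953) sweep=15.7047

bisector direction at 172.0590° = (-0.990411,0.138152)
center distance |VC| = r/sin(θ/2) = 14.591097/sin(82.1476°) = 14.729206
C = V + |VC|·bis = (-7.2688,29.3666)
T_A = V + ((C−V)·d_A)·d_A = V + 2.0123·d_A = (7.3223,29.3440)
T_B = V + ((C−V)·d_B)·d_B = V + 2.0123·d_B = (6.7715,25.3953)
sweep = 180° − θ = 15.7047°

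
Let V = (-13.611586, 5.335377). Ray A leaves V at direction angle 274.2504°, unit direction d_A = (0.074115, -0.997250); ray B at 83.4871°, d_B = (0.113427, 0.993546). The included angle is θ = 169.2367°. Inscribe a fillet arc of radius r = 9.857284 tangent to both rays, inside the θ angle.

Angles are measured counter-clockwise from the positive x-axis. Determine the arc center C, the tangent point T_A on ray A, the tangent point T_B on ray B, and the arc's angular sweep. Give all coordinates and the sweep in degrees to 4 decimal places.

center=(-3.7126,5.1399) T_A=(-13.5428,4.4093) T_B=(-13.5063,6.2580) sweep=10.7633

bisector direction at 358.8688° = (0.999805,-0.019743)
center distance |VC| = r/sin(θ/2) = 9.857284/sin(84.6184°) = 9.900927
C = V + |VC|·bis = (-3.7126,5.1399)
T_A = V + ((C−V)·d_A)·d_A = V + 0.9286·d_A = (-13.5428,4.4093)
T_B = V + ((C−V)·d_B)·d_B = V + 0.9286·d_B = (-13.5063,6.2580)
sweep = 180° − θ = 10.7633°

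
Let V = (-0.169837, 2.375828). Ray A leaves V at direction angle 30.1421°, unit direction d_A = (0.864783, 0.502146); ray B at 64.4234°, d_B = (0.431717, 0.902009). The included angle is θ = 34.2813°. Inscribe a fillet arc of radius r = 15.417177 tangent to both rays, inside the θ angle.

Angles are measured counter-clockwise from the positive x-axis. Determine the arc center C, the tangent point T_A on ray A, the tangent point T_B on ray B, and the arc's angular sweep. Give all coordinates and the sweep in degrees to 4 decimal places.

bisector direction at 47.2827° = (0.678381,0.734710)
center distance |VC| = r/sin(θ/2) = 15.417177/sin(17.1407°) = 52.311559
C = V + |VC|·bis = (35.3173,40.8097)
T_A = V + ((C−V)·d_A)·d_A = V + 49.9881·d_A = (43.0590,27.4772)
T_B = V + ((C−V)·d_B)·d_B = V + 49.9881·d_B = (21.4109,47.4655)
sweep = 180° − θ = 145.7187°

center=(35.3173,40.8097) T_A=(43.0590,27.4772) T_B=(21.4109,47.4655) sweep=145.7187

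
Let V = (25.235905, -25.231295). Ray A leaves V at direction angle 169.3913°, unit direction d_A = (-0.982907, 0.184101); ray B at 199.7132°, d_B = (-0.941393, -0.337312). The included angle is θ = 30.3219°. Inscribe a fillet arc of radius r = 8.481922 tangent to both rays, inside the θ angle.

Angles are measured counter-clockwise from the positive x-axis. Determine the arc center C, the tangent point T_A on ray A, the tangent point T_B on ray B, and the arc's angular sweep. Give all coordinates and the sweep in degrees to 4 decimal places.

bisector direction at 184.5522° = (-0.996845,-0.079368)
center distance |VC| = r/sin(θ/2) = 8.481922/sin(15.1609°) = 32.431753
C = V + |VC|·bis = (-7.0935,-27.8053)
T_A = V + ((C−V)·d_A)·d_A = V + 31.3030·d_A = (-5.5320,-19.4684)
T_B = V + ((C−V)·d_B)·d_B = V + 31.3030·d_B = (-4.2325,-35.7902)
sweep = 180° − θ = 149.6781°

center=(-7.0935,-27.8053) T_A=(-5.5320,-19.4684) T_B=(-4.2325,-35.7902) sweep=149.6781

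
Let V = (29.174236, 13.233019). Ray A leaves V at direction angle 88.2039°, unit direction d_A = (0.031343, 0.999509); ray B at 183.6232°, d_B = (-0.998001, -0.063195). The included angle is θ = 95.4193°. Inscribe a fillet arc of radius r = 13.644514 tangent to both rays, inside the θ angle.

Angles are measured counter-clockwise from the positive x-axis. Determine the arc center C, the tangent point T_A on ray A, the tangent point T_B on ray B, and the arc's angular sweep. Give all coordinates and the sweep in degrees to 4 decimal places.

center=(15.9254,26.0659) T_A=(29.5632,25.6383) T_B=(16.7877,12.4487) sweep=84.5807

bisector direction at 135.9136° = (-0.718291,0.695743)
center distance |VC| = r/sin(θ/2) = 13.644514/sin(47.7097°) = 18.444903
C = V + |VC|·bis = (15.9254,26.0659)
T_A = V + ((C−V)·d_A)·d_A = V + 12.4114·d_A = (29.5632,25.6383)
T_B = V + ((C−V)·d_B)·d_B = V + 12.4114·d_B = (16.7877,12.4487)
sweep = 180° − θ = 84.5807°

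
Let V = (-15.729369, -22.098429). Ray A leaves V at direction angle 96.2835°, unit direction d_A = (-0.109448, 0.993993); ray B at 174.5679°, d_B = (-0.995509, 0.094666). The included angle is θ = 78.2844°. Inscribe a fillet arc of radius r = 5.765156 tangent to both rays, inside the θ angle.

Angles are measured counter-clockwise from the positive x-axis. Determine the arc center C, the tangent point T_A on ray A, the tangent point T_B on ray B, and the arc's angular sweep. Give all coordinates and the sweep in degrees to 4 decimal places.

center=(-22.2352,-15.6886) T_A=(-16.5046,-15.0576) T_B=(-22.7809,-21.4279) sweep=101.7156

bisector direction at 135.4257° = (-0.712341,0.701834)
center distance |VC| = r/sin(θ/2) = 5.765156/sin(39.1422°) = 9.132961
C = V + |VC|·bis = (-22.2352,-15.6886)
T_A = V + ((C−V)·d_A)·d_A = V + 7.0834·d_A = (-16.5046,-15.0576)
T_B = V + ((C−V)·d_B)·d_B = V + 7.0834·d_B = (-22.7809,-21.4279)
sweep = 180° − θ = 101.7156°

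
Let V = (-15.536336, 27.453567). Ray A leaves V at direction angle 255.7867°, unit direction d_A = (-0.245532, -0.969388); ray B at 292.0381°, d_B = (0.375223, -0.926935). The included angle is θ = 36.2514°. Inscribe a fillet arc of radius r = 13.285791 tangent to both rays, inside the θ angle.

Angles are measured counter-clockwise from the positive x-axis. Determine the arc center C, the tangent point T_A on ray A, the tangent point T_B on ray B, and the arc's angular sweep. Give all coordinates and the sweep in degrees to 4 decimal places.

center=(-12.6225,-15.1524) T_A=(-25.5016,-11.8903) T_B=(-0.3074,-10.1672) sweep=143.7486

bisector direction at 273.9124° = (0.068231,-0.997670)
center distance |VC| = r/sin(θ/2) = 13.285791/sin(18.1257°) = 42.705476
C = V + |VC|·bis = (-12.6225,-15.1524)
T_A = V + ((C−V)·d_A)·d_A = V + 40.5863·d_A = (-25.5016,-11.8903)
T_B = V + ((C−V)·d_B)·d_B = V + 40.5863·d_B = (-0.3074,-10.1672)
sweep = 180° − θ = 143.7486°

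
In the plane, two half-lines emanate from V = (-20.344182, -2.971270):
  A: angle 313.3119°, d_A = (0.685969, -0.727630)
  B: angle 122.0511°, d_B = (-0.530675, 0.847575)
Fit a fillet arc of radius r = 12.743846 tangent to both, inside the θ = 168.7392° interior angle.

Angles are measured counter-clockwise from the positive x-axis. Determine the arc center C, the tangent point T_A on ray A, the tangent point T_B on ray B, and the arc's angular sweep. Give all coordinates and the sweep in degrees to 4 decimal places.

center=(-10.2095,4.8564) T_A=(-19.4823,-3.8854) T_B=(-21.0109,-1.9064) sweep=11.2608

bisector direction at 37.6815° = (0.791421,0.611272)
center distance |VC| = r/sin(θ/2) = 12.743846/sin(84.3696°) = 12.805627
C = V + |VC|·bis = (-10.2095,4.8564)
T_A = V + ((C−V)·d_A)·d_A = V + 1.2564·d_A = (-19.4823,-3.8854)
T_B = V + ((C−V)·d_B)·d_B = V + 1.2564·d_B = (-21.0109,-1.9064)
sweep = 180° − θ = 11.2608°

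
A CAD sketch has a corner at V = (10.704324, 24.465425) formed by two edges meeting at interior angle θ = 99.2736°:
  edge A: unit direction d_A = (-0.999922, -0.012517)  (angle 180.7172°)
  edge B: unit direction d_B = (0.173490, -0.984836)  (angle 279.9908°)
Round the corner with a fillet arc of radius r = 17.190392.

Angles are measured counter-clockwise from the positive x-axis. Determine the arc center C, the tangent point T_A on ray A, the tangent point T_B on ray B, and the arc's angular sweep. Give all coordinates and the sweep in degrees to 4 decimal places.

bisector direction at 230.3540° = (-0.638042,-0.770001)
center distance |VC| = r/sin(θ/2) = 17.190392/sin(49.6368°) = 22.560919
C = V + |VC|·bis = (-3.6905,7.0935)
T_A = V + ((C−V)·d_A)·d_A = V + 14.6111·d_A = (-3.9057,24.2825)
T_B = V + ((C−V)·d_B)·d_B = V + 14.6111·d_B = (13.2392,10.0759)
sweep = 180° − θ = 80.7264°

center=(-3.6905,7.0935) T_A=(-3.9057,24.2825) T_B=(13.2392,10.0759) sweep=80.7264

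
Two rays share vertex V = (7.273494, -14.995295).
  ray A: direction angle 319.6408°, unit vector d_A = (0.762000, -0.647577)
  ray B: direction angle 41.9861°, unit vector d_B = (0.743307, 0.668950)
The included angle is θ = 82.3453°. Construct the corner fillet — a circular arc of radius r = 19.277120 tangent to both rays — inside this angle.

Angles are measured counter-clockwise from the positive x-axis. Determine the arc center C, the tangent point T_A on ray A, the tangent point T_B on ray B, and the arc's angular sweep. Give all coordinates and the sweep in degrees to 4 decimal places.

center=(36.5524,-14.5796) T_A=(24.0690,-29.2687) T_B=(23.6569,-0.2508) sweep=97.6547

bisector direction at 0.8134° = (0.999899,0.014197)
center distance |VC| = r/sin(θ/2) = 19.277120/sin(41.1726°) = 29.281840
C = V + |VC|·bis = (36.5524,-14.5796)
T_A = V + ((C−V)·d_A)·d_A = V + 22.0413·d_A = (24.0690,-29.2687)
T_B = V + ((C−V)·d_B)·d_B = V + 22.0413·d_B = (23.6569,-0.2508)
sweep = 180° − θ = 97.6547°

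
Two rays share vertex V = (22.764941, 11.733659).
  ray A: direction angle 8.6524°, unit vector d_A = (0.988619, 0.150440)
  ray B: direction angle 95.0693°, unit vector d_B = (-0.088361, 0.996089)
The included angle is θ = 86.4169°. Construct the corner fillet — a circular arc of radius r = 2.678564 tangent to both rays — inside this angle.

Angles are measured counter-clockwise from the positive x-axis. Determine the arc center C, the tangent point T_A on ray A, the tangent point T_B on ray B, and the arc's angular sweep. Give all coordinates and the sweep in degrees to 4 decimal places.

bisector direction at 51.8608° = (0.617573,0.786513)
center distance |VC| = r/sin(θ/2) = 2.678564/sin(43.2084°) = 3.912285
C = V + |VC|·bis = (25.1811,14.8107)
T_A = V + ((C−V)·d_A)·d_A = V + 2.8515·d_A = (25.5840,12.1626)
T_B = V + ((C−V)·d_B)·d_B = V + 2.8515·d_B = (22.5130,14.5740)
sweep = 180° − θ = 93.5831°

center=(25.1811,14.8107) T_A=(25.5840,12.1626) T_B=(22.5130,14.5740) sweep=93.5831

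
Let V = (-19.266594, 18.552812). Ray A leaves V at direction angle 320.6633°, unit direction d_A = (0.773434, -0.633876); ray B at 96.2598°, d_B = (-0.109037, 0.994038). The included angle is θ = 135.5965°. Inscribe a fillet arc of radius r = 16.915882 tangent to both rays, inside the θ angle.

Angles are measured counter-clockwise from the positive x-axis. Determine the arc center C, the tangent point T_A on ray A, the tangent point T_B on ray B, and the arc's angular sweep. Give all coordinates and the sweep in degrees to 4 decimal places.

bisector direction at 28.4616° = (0.879137,0.476569)
center distance |VC| = r/sin(θ/2) = 16.915882/sin(67.7982°) = 18.270472
C = V + |VC|·bis = (-3.2043,27.2600)
T_A = V + ((C−V)·d_A)·d_A = V + 6.9038·d_A = (-13.9269,14.1766)
T_B = V + ((C−V)·d_B)·d_B = V + 6.9038·d_B = (-20.0194,25.4155)
sweep = 180° − θ = 44.4035°

center=(-3.2043,27.2600) T_A=(-13.9269,14.1766) T_B=(-20.0194,25.4155) sweep=44.4035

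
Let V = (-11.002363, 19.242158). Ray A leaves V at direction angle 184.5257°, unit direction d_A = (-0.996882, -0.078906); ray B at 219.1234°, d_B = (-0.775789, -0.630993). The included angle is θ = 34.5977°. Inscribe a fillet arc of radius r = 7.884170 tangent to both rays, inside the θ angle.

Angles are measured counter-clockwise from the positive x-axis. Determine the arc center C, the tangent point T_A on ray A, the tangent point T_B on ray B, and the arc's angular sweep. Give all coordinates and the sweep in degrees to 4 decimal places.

bisector direction at 201.8245° = (-0.928327,-0.371766)
center distance |VC| = r/sin(θ/2) = 7.884170/sin(17.2989°) = 26.514271
C = V + |VC|·bis = (-35.6163,9.3851)
T_A = V + ((C−V)·d_A)·d_A = V + 25.3149·d_A = (-36.2384,17.2447)
T_B = V + ((C−V)·d_B)·d_B = V + 25.3149·d_B = (-30.6414,3.2686)
sweep = 180° − θ = 145.4023°

center=(-35.6163,9.3851) T_A=(-36.2384,17.2447) T_B=(-30.6414,3.2686) sweep=145.4023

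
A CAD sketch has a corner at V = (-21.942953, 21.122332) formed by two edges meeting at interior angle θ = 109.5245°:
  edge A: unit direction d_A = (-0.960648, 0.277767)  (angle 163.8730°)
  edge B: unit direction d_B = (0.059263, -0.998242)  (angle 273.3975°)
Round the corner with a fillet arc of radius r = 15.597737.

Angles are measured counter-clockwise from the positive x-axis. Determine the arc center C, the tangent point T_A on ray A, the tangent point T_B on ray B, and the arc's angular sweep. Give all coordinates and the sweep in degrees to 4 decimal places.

center=(-36.8603,9.1989) T_A=(-32.5278,24.1829) T_B=(-21.2900,10.1233) sweep=70.4755

bisector direction at 218.6352° = (-0.781136,-0.624360)
center distance |VC| = r/sin(θ/2) = 15.597737/sin(54.7623°) = 19.096972
C = V + |VC|·bis = (-36.8603,9.1989)
T_A = V + ((C−V)·d_A)·d_A = V + 11.0184·d_A = (-32.5278,24.1829)
T_B = V + ((C−V)·d_B)·d_B = V + 11.0184·d_B = (-21.2900,10.1233)
sweep = 180° − θ = 70.4755°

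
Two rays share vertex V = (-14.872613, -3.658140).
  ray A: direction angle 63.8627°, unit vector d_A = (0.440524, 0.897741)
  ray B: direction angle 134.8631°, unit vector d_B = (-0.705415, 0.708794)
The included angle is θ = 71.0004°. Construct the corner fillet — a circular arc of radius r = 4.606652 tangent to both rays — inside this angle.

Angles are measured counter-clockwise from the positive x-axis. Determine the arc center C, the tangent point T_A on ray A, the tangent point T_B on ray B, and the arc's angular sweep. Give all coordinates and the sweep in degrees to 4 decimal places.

bisector direction at 99.3629° = (-0.162687,0.986678)
center distance |VC| = r/sin(θ/2) = 4.606652/sin(35.5002°) = 7.932850
C = V + |VC|·bis = (-16.1632,4.1690)
T_A = V + ((C−V)·d_A)·d_A = V + 6.4582·d_A = (-12.0276,2.1397)
T_B = V + ((C−V)·d_B)·d_B = V + 6.4582·d_B = (-19.4284,0.9194)
sweep = 180° − θ = 108.9996°

center=(-16.1632,4.1690) T_A=(-12.0276,2.1397) T_B=(-19.4284,0.9194) sweep=108.9996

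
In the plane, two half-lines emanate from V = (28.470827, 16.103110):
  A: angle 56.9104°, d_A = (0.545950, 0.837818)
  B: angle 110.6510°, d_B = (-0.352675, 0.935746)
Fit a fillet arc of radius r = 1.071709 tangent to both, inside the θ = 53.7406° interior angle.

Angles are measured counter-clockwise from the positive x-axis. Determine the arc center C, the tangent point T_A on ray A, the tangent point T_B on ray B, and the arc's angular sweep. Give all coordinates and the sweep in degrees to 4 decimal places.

bisector direction at 83.7807° = (0.108334,0.994115)
center distance |VC| = r/sin(θ/2) = 1.071709/sin(26.8703°) = 2.371183
C = V + |VC|·bis = (28.7277,18.4603)
T_A = V + ((C−V)·d_A)·d_A = V + 2.1152·d_A = (29.6256,17.8752)
T_B = V + ((C−V)·d_B)·d_B = V + 2.1152·d_B = (27.7249,18.0824)
sweep = 180° − θ = 126.2594°

center=(28.7277,18.4603) T_A=(29.6256,17.8752) T_B=(27.7249,18.0824) sweep=126.2594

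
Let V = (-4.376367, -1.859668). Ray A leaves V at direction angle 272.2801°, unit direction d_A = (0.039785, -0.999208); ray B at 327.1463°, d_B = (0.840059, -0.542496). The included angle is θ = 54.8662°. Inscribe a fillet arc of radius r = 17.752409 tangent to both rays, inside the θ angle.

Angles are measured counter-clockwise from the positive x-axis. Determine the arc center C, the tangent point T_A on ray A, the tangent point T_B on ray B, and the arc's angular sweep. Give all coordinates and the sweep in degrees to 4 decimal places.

center=(14.7226,-35.3258) T_A=(-3.0157,-36.0321) T_B=(24.3532,-20.4128) sweep=125.1338

bisector direction at 299.7132° = (0.495659,-0.868517)
center distance |VC| = r/sin(θ/2) = 17.752409/sin(27.4331°) = 38.532501
C = V + |VC|·bis = (14.7226,-35.3258)
T_A = V + ((C−V)·d_A)·d_A = V + 34.1995·d_A = (-3.0157,-36.0321)
T_B = V + ((C−V)·d_B)·d_B = V + 34.1995·d_B = (24.3532,-20.4128)
sweep = 180° − θ = 125.1338°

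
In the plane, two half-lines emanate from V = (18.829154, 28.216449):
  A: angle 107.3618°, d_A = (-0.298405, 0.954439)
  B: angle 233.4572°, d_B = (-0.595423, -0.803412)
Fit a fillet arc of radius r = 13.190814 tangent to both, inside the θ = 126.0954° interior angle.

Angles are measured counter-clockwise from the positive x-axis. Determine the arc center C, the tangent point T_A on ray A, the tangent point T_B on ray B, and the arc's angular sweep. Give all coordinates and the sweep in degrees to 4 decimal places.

bisector direction at 170.4095° = (-0.986024,0.166605)
center distance |VC| = r/sin(θ/2) = 13.190814/sin(63.0477°) = 14.798125
C = V + |VC|·bis = (4.2379,30.6819)
T_A = V + ((C−V)·d_A)·d_A = V + 6.7072·d_A = (16.8277,34.6181)
T_B = V + ((C−V)·d_B)·d_B = V + 6.7072·d_B = (14.8355,22.8278)
sweep = 180° − θ = 53.9046°

center=(4.2379,30.6819) T_A=(16.8277,34.6181) T_B=(14.8355,22.8278) sweep=53.9046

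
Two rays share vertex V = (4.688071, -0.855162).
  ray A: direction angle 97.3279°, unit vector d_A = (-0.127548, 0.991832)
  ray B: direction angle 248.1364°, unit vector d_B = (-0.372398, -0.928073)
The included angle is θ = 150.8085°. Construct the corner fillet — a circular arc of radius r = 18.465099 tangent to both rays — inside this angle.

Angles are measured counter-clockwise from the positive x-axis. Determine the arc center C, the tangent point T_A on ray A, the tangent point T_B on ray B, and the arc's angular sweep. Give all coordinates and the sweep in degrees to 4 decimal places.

center=(-14.2395,1.5587) T_A=(4.0748,3.9139) T_B=(2.8975,-5.3176) sweep=29.1915

bisector direction at 172.7321° = (-0.991966,0.126508)
center distance |VC| = r/sin(θ/2) = 18.465099/sin(75.4043°) = 19.080880
C = V + |VC|·bis = (-14.2395,1.5587)
T_A = V + ((C−V)·d_A)·d_A = V + 4.8083·d_A = (4.0748,3.9139)
T_B = V + ((C−V)·d_B)·d_B = V + 4.8083·d_B = (2.8975,-5.3176)
sweep = 180° − θ = 29.1915°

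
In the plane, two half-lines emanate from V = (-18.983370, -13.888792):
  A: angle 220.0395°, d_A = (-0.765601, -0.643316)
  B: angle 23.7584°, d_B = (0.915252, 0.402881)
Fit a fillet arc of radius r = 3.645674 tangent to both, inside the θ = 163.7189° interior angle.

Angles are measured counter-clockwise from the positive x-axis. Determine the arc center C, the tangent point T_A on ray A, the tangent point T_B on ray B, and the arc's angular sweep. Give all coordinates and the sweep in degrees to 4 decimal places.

bisector direction at 301.8990° = (0.528423,-0.848981)
center distance |VC| = r/sin(θ/2) = 3.645674/sin(81.8594°) = 3.682783
C = V + |VC|·bis = (-17.0373,-17.0154)
T_A = V + ((C−V)·d_A)·d_A = V + 0.5215·d_A = (-19.3826,-14.2243)
T_B = V + ((C−V)·d_B)·d_B = V + 0.5215·d_B = (-18.5061,-13.6787)
sweep = 180° − θ = 16.2811°

center=(-17.0373,-17.0154) T_A=(-19.3826,-14.2243) T_B=(-18.5061,-13.6787) sweep=16.2811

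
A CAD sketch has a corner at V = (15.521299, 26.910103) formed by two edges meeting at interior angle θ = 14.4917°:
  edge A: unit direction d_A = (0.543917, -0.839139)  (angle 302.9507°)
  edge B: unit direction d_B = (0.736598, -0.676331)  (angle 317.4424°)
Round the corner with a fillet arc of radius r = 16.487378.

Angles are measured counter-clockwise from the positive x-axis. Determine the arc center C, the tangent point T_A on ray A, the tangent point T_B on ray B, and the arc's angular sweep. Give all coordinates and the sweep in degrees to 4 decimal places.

center=(99.8897,-72.9386) T_A=(86.0545,-81.9064) T_B=(111.0407,-60.7941) sweep=165.5083

bisector direction at 310.1966° = (0.645412,-0.763835)
center distance |VC| = r/sin(θ/2) = 16.487378/sin(7.2458°) = 130.720327
C = V + |VC|·bis = (99.8897,-72.9386)
T_A = V + ((C−V)·d_A)·d_A = V + 129.6764·d_A = (86.0545,-81.9064)
T_B = V + ((C−V)·d_B)·d_B = V + 129.6764·d_B = (111.0407,-60.7941)
sweep = 180° − θ = 165.5083°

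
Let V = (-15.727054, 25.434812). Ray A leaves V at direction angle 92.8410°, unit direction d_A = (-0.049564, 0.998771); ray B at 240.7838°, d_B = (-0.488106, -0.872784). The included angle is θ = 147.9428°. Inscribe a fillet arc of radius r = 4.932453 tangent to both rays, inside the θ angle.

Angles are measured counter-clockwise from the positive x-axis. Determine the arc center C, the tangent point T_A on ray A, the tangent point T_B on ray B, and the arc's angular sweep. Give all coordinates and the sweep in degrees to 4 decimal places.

center=(-20.7237,26.6056) T_A=(-15.7973,26.8501) T_B=(-16.4187,24.1981) sweep=32.0572

bisector direction at 166.8124° = (-0.973628,0.228140)
center distance |VC| = r/sin(θ/2) = 4.932453/sin(73.9714°) = 5.131963
C = V + |VC|·bis = (-20.7237,26.6056)
T_A = V + ((C−V)·d_A)·d_A = V + 1.4170·d_A = (-15.7973,26.8501)
T_B = V + ((C−V)·d_B)·d_B = V + 1.4170·d_B = (-16.4187,24.1981)
sweep = 180° − θ = 32.0572°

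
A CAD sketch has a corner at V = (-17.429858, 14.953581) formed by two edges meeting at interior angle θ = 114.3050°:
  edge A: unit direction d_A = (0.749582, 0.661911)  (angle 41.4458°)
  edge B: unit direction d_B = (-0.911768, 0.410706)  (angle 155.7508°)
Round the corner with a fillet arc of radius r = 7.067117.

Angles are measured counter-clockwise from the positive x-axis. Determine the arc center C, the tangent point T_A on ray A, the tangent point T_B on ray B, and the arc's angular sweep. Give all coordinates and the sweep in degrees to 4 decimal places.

bisector direction at 98.5983° = (-0.149506,0.988761)
center distance |VC| = r/sin(θ/2) = 7.067117/sin(57.1525°) = 8.412061
C = V + |VC|·bis = (-18.6875,23.2711)
T_A = V + ((C−V)·d_A)·d_A = V + 4.5627·d_A = (-14.0097,17.9737)
T_B = V + ((C−V)·d_B)·d_B = V + 4.5627·d_B = (-21.5900,16.8275)
sweep = 180° − θ = 65.6950°

center=(-18.6875,23.2711) T_A=(-14.0097,17.9737) T_B=(-21.5900,16.8275) sweep=65.6950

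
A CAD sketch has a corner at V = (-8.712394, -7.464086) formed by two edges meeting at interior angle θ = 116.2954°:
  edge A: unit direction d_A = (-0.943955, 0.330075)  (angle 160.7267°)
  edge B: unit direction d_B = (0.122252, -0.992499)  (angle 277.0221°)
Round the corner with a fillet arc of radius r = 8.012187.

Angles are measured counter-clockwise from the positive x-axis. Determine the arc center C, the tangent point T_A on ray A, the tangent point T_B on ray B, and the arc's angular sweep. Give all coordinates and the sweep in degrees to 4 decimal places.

bisector direction at 218.8744° = (-0.778524,-0.627615)
center distance |VC| = r/sin(θ/2) = 8.012187/sin(58.1477°) = 9.432635
C = V + |VC|·bis = (-16.0559,-13.3842)
T_A = V + ((C−V)·d_A)·d_A = V + 4.9779·d_A = (-13.4113,-5.8210)
T_B = V + ((C−V)·d_B)·d_B = V + 4.9779·d_B = (-8.1038,-12.4046)
sweep = 180° − θ = 63.7046°

center=(-16.0559,-13.3842) T_A=(-13.4113,-5.8210) T_B=(-8.1038,-12.4046) sweep=63.7046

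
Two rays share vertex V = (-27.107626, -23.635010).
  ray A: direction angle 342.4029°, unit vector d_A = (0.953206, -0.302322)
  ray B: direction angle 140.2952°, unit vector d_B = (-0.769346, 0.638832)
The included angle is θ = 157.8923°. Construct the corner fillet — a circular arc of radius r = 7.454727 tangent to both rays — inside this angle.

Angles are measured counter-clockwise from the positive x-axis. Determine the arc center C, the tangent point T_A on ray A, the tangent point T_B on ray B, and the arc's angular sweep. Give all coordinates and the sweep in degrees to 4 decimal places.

bisector direction at 61.3491° = (0.479472,0.877557)
center distance |VC| = r/sin(θ/2) = 7.454727/sin(78.9462°) = 7.595646
C = V + |VC|·bis = (-23.4657,-16.9694)
T_A = V + ((C−V)·d_A)·d_A = V + 1.4563·d_A = (-25.7194,-24.0753)
T_B = V + ((C−V)·d_B)·d_B = V + 1.4563·d_B = (-28.2280,-22.7047)
sweep = 180° − θ = 22.1077°

center=(-23.4657,-16.9694) T_A=(-25.7194,-24.0753) T_B=(-28.2280,-22.7047) sweep=22.1077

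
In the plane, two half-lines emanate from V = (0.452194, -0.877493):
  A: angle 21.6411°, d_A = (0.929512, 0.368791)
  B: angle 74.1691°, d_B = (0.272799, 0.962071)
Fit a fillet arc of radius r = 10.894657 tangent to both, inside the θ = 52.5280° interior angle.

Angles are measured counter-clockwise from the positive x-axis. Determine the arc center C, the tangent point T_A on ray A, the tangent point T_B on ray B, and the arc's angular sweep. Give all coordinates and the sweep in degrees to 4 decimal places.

center=(16.9566,17.3916) T_A=(20.9745,7.2649) T_B=(6.4752,20.3637) sweep=127.4720

bisector direction at 47.9051° = (0.670361,0.742036)
center distance |VC| = r/sin(θ/2) = 10.894657/sin(26.2640°) = 24.620258
C = V + |VC|·bis = (16.9566,17.3916)
T_A = V + ((C−V)·d_A)·d_A = V + 22.0786·d_A = (20.9745,7.2649)
T_B = V + ((C−V)·d_B)·d_B = V + 22.0786·d_B = (6.4752,20.3637)
sweep = 180° − θ = 127.4720°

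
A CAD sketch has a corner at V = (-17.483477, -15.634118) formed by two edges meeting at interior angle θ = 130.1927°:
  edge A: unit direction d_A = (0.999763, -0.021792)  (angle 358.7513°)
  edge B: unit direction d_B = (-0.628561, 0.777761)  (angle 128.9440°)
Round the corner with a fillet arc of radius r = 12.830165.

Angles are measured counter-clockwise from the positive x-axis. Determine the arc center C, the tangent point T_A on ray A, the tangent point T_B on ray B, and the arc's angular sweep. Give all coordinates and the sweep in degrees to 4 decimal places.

center=(-11.2487,-2.9368) T_A=(-11.5283,-15.7639) T_B=(-21.2275,-11.0013) sweep=49.8073

bisector direction at 63.8477° = (0.440759,0.897625)
center distance |VC| = r/sin(θ/2) = 12.830165/sin(65.0964°) = 14.145449
C = V + |VC|·bis = (-11.2487,-2.9368)
T_A = V + ((C−V)·d_A)·d_A = V + 5.9566·d_A = (-11.5283,-15.7639)
T_B = V + ((C−V)·d_B)·d_B = V + 5.9566·d_B = (-21.2275,-11.0013)
sweep = 180° − θ = 49.8073°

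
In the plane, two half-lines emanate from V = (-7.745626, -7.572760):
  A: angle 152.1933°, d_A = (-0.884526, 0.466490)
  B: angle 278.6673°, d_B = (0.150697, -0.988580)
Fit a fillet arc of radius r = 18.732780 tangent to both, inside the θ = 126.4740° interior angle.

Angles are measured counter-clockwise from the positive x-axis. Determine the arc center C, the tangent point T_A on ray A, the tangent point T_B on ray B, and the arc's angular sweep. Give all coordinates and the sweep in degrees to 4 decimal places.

center=(-24.8408,-19.7353) T_A=(-16.1021,-3.1656) T_B=(-6.3219,-16.9123) sweep=53.5260

bisector direction at 215.4303° = (-0.814821,-0.579712)
center distance |VC| = r/sin(θ/2) = 18.732780/sin(63.2370°) = 20.980252
C = V + |VC|·bis = (-24.8408,-19.7353)
T_A = V + ((C−V)·d_A)·d_A = V + 9.4474·d_A = (-16.1021,-3.1656)
T_B = V + ((C−V)·d_B)·d_B = V + 9.4474·d_B = (-6.3219,-16.9123)
sweep = 180° − θ = 53.5260°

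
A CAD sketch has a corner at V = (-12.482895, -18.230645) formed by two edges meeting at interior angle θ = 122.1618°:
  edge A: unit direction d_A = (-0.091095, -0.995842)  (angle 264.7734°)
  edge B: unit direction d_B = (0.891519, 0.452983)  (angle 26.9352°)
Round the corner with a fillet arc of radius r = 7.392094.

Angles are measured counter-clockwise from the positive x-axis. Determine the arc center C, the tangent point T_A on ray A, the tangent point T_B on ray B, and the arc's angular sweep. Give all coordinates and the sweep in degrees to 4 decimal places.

bisector direction at 325.8543° = (0.827613,-0.561299)
center distance |VC| = r/sin(θ/2) = 7.392094/sin(61.0809°) = 8.445179
C = V + |VC|·bis = (-5.4936,-22.9709)
T_A = V + ((C−V)·d_A)·d_A = V + 4.0839·d_A = (-12.8549,-22.2975)
T_B = V + ((C−V)·d_B)·d_B = V + 4.0839·d_B = (-8.8420,-16.3807)
sweep = 180° − θ = 57.8382°

center=(-5.4936,-22.9709) T_A=(-12.8549,-22.2975) T_B=(-8.8420,-16.3807) sweep=57.8382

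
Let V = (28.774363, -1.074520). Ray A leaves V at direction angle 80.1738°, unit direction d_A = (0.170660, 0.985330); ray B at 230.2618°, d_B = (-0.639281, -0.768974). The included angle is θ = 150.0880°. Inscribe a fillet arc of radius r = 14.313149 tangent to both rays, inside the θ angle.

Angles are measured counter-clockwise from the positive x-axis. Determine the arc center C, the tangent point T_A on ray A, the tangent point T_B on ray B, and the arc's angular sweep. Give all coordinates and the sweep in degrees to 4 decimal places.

bisector direction at 155.2178° = (-0.907908,0.419170)
center distance |VC| = r/sin(θ/2) = 14.313149/sin(75.0440°) = 14.815018
C = V + |VC|·bis = (15.3237,5.1355)
T_A = V + ((C−V)·d_A)·d_A = V + 3.8234·d_A = (29.4269,2.6928)
T_B = V + ((C−V)·d_B)·d_B = V + 3.8234·d_B = (26.3301,-4.0146)
sweep = 180° − θ = 29.9120°

center=(15.3237,5.1355) T_A=(29.4269,2.6928) T_B=(26.3301,-4.0146) sweep=29.9120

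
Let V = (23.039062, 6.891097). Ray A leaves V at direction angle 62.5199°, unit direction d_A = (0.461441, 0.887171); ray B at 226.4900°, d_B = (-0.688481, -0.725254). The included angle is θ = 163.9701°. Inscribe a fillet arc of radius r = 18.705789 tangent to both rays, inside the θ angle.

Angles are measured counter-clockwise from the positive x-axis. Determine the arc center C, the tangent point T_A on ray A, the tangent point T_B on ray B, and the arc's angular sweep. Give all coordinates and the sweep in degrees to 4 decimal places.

center=(7.6592,17.8594) T_A=(24.2545,9.2278) T_B=(21.2257,4.9808) sweep=16.0299

bisector direction at 144.5050° = (-0.814166,0.580633)
center distance |VC| = r/sin(θ/2) = 18.705789/sin(81.9851°) = 18.890315
C = V + |VC|·bis = (7.6592,17.8594)
T_A = V + ((C−V)·d_A)·d_A = V + 2.6339·d_A = (24.2545,9.2278)
T_B = V + ((C−V)·d_B)·d_B = V + 2.6339·d_B = (21.2257,4.9808)
sweep = 180° − θ = 16.0299°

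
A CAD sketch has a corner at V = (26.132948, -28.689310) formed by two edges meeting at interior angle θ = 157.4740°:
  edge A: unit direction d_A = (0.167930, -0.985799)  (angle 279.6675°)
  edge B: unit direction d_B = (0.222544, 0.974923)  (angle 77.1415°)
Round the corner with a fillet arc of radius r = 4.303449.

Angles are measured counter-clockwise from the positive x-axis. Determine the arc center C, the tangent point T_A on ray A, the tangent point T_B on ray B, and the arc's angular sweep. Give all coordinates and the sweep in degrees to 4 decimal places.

bisector direction at 358.4045° = (0.999612,-0.027843)
center distance |VC| = r/sin(θ/2) = 4.303449/sin(78.7370°) = 4.387957
C = V + |VC|·bis = (30.5192,-28.8115)
T_A = V + ((C−V)·d_A)·d_A = V + 0.8570·d_A = (26.2769,-29.5342)
T_B = V + ((C−V)·d_B)·d_B = V + 0.8570·d_B = (26.3237,-27.8538)
sweep = 180° − θ = 22.5260°

center=(30.5192,-28.8115) T_A=(26.2769,-29.5342) T_B=(26.3237,-27.8538) sweep=22.5260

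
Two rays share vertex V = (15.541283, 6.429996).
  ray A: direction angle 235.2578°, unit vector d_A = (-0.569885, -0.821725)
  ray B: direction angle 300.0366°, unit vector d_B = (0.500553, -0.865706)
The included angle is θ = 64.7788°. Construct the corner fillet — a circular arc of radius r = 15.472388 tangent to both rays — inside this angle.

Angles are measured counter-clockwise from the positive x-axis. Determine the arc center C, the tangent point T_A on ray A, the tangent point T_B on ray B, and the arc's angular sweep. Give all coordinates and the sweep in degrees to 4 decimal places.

bisector direction at 267.6472° = (-0.041053,-0.999157)
center distance |VC| = r/sin(θ/2) = 15.472388/sin(32.3894°) = 28.884147
C = V + |VC|·bis = (14.3555,-22.4298)
T_A = V + ((C−V)·d_A)·d_A = V + 24.3906·d_A = (1.6415,-13.6123)
T_B = V + ((C−V)·d_B)·d_B = V + 24.3906·d_B = (27.7501,-14.6850)
sweep = 180° − θ = 115.2212°

center=(14.3555,-22.4298) T_A=(1.6415,-13.6123) T_B=(27.7501,-14.6850) sweep=115.2212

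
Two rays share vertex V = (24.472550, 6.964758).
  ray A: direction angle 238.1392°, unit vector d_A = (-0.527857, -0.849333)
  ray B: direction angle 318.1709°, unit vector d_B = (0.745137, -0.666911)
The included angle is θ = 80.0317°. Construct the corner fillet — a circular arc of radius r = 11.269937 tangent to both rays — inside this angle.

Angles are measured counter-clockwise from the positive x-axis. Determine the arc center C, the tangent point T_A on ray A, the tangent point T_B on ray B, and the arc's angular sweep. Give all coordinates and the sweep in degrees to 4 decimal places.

bisector direction at 278.1550° = (0.141852,-0.989888)
center distance |VC| = r/sin(θ/2) = 11.269937/sin(40.0159°) = 17.527132
C = V + |VC|·bis = (26.9588,-10.3851)
T_A = V + ((C−V)·d_A)·d_A = V + 13.4234·d_A = (17.3869,-4.4362)
T_B = V + ((C−V)·d_B)·d_B = V + 13.4234·d_B = (34.4749,-1.9875)
sweep = 180° − θ = 99.9683°

center=(26.9588,-10.3851) T_A=(17.3869,-4.4362) T_B=(34.4749,-1.9875) sweep=99.9683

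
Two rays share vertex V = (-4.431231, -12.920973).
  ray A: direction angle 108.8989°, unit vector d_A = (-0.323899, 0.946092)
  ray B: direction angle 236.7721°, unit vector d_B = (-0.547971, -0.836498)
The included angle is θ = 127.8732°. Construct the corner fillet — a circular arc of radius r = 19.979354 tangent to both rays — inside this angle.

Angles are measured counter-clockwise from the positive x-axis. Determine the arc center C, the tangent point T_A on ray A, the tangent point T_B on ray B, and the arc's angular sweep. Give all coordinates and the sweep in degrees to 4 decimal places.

center=(-26.4987,-10.1471) T_A=(-7.5964,-3.6758) T_B=(-9.7860,-21.0952) sweep=52.1268

bisector direction at 172.8355° = (-0.992192,0.124719)
center distance |VC| = r/sin(θ/2) = 19.979354/sin(63.9366°) = 22.241085
C = V + |VC|·bis = (-26.4987,-10.1471)
T_A = V + ((C−V)·d_A)·d_A = V + 9.7720·d_A = (-7.5964,-3.6758)
T_B = V + ((C−V)·d_B)·d_B = V + 9.7720·d_B = (-9.7860,-21.0952)
sweep = 180° − θ = 52.1268°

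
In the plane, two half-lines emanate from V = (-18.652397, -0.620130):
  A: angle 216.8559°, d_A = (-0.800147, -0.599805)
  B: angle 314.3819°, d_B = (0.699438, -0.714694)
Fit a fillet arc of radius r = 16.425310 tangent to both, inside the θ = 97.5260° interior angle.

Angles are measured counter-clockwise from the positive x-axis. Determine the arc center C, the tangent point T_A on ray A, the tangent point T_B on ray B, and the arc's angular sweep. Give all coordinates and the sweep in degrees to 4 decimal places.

bisector direction at 265.6189° = (-0.076390,-0.997078)
center distance |VC| = r/sin(θ/2) = 16.425310/sin(48.7630°) = 21.842476
C = V + |VC|·bis = (-20.3209,-22.3988)
T_A = V + ((C−V)·d_A)·d_A = V + 14.3980·d_A = (-30.1729,-9.2561)
T_B = V + ((C−V)·d_B)·d_B = V + 14.3980·d_B = (-8.5819,-10.9103)
sweep = 180° − θ = 82.4740°

center=(-20.3209,-22.3988) T_A=(-30.1729,-9.2561) T_B=(-8.5819,-10.9103) sweep=82.4740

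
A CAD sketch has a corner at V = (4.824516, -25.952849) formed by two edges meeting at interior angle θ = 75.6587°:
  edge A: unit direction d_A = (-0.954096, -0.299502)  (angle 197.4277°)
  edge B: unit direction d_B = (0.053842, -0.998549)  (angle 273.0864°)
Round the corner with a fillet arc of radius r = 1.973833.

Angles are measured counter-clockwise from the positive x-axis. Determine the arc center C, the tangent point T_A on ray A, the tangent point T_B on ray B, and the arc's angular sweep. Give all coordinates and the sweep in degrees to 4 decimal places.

center=(2.9904,-28.5974) T_A=(2.3992,-26.7142) T_B=(4.9614,-28.4911) sweep=104.3413

bisector direction at 235.2571° = (-0.569896,-0.821717)
center distance |VC| = r/sin(θ/2) = 1.973833/sin(37.8293°) = 3.218319
C = V + |VC|·bis = (2.9904,-28.5974)
T_A = V + ((C−V)·d_A)·d_A = V + 2.5420·d_A = (2.3992,-26.7142)
T_B = V + ((C−V)·d_B)·d_B = V + 2.5420·d_B = (4.9614,-28.4911)
sweep = 180° − θ = 104.3413°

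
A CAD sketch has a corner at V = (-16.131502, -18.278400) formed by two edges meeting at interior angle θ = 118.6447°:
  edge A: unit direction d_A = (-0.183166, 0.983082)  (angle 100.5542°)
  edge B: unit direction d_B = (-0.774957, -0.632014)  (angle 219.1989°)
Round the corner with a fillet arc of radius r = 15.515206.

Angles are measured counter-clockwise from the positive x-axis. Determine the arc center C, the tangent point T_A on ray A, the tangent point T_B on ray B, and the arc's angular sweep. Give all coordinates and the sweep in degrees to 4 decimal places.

bisector direction at 159.8766° = (-0.938954,0.344044)
center distance |VC| = r/sin(θ/2) = 15.515206/sin(59.3224°) = 18.039860
C = V + |VC|·bis = (-33.0701,-12.0719)
T_A = V + ((C−V)·d_A)·d_A = V + 9.2041·d_A = (-17.8174,-9.2300)
T_B = V + ((C−V)·d_B)·d_B = V + 9.2041·d_B = (-23.2643,-24.0955)
sweep = 180° − θ = 61.3553°

center=(-33.0701,-12.0719) T_A=(-17.8174,-9.2300) T_B=(-23.2643,-24.0955) sweep=61.3553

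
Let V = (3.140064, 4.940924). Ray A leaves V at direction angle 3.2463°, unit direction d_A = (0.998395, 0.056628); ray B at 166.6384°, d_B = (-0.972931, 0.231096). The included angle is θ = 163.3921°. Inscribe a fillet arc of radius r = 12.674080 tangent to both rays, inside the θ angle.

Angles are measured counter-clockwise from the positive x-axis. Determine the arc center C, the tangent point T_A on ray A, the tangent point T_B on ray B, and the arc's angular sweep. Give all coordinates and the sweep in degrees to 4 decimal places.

center=(4.2692,17.6994) T_A=(4.9869,5.0457) T_B=(1.3403,5.3684) sweep=16.6079

bisector direction at 84.9424° = (0.088158,0.996106)
center distance |VC| = r/sin(θ/2) = 12.674080/sin(81.6960°) = 12.808365
C = V + |VC|·bis = (4.2692,17.6994)
T_A = V + ((C−V)·d_A)·d_A = V + 1.8498·d_A = (4.9869,5.0457)
T_B = V + ((C−V)·d_B)·d_B = V + 1.8498·d_B = (1.3403,5.3684)
sweep = 180° − θ = 16.6079°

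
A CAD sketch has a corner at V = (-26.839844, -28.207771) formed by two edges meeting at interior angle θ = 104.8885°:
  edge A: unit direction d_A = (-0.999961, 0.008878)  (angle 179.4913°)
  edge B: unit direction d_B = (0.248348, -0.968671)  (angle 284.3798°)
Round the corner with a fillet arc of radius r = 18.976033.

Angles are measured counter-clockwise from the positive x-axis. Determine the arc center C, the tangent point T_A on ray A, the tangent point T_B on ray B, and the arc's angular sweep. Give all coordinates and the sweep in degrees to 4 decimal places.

bisector direction at 231.9355° = (-0.616547,-0.787318)
center distance |VC| = r/sin(θ/2) = 18.976033/sin(52.4442°) = 23.936649
C = V + |VC|·bis = (-41.5979,-47.0535)
T_A = V + ((C−V)·d_A)·d_A = V + 14.5902·d_A = (-41.4294,-28.0782)
T_B = V + ((C−V)·d_B)·d_B = V + 14.5902·d_B = (-23.2164,-42.3409)
sweep = 180° − θ = 75.1115°

center=(-41.5979,-47.0535) T_A=(-41.4294,-28.0782) T_B=(-23.2164,-42.3409) sweep=75.1115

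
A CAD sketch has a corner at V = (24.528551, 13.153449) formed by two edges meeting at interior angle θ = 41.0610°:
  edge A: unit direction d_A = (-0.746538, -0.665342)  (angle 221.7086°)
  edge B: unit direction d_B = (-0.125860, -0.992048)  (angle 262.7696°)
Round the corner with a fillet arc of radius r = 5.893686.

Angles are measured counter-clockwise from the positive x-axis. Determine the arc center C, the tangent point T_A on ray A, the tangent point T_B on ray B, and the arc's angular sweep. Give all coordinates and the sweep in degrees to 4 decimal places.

bisector direction at 242.2391° = (-0.465783,-0.884899)
center distance |VC| = r/sin(θ/2) = 5.893686/sin(20.5305°) = 16.805207
C = V + |VC|·bis = (16.7010,-1.7175)
T_A = V + ((C−V)·d_A)·d_A = V + 15.7378·d_A = (12.7797,2.6824)
T_B = V + ((C−V)·d_B)·d_B = V + 15.7378·d_B = (22.5478,-2.4592)
sweep = 180° − θ = 138.9390°

center=(16.7010,-1.7175) T_A=(12.7797,2.6824) T_B=(22.5478,-2.4592) sweep=138.9390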